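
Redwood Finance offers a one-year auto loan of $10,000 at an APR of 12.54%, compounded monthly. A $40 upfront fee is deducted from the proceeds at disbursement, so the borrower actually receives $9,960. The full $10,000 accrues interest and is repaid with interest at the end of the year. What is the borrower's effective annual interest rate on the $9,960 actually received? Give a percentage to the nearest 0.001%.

13.741%

Amount owed after one year: 10,000 × (1 + 0.1254/12)^12 = 10,000 × 1.132864 = $11,328.64.
Effective rate on net proceeds: 11,328.64 / 9,960 − 1 = 0.137414 = 13.741%.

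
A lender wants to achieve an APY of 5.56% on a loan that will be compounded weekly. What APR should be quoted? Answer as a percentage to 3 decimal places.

5.414%

(1 + r/52)^52 − 1 = 0.0556, so 1 + r/52 = 1.0556^(1/52).
r/52 = 0.001041, so r = 0.054137 = 5.414%.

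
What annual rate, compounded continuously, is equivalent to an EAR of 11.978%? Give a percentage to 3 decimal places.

Continuous: nominal r satisfies e^r − 1 = 0.11978.
r = ln(1 + 0.11978) = ln(1.11978) = 0.113132 = 11.313%.

11.313%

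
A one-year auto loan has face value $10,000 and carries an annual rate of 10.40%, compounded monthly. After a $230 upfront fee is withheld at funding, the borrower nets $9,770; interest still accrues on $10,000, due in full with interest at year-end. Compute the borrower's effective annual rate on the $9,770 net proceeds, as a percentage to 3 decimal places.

Amount owed after one year: 10,000 × (1 + 0.1040/12)^12 = 10,000 × 1.109103 = $11,091.03.
Effective rate on net proceeds: 11,091.03 / 9,770 − 1 = 0.135213 = 13.521%.

13.521%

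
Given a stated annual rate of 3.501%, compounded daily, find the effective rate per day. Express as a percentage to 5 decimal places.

With a nominal annual rate compounded daily, the periodic rate is the nominal rate divided by 365.
i = 0.03501 / 365 = 0.0000959 = 0.00959%.

0.00959%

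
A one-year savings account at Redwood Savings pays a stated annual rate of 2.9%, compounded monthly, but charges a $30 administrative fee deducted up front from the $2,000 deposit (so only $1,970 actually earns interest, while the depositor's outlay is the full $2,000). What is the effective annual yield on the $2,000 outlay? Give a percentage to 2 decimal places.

Value after one year: 1,970 × (1 + 0.029/12)^12 = 1,970 × 1.029389 = $2,027.90.
Effective yield on the $2,000 outlay: 2,027.90 / 2,000 − 1 = 0.013948 = 1.39%.

1.39%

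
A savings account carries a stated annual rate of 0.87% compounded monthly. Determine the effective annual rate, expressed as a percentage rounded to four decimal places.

0.8735%

EAR = (1 + 0.0087/12)^12 − 1.
= (1 + 0.000725)^12 − 1 = 1.008735 − 1 = 0.8735%.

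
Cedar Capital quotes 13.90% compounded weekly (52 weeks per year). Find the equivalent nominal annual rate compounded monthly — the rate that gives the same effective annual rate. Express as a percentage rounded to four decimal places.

13.9621%

EAR = (1 + 0.1390/52)^52 − 1 = 0.148911.
Solve (1 + r/12)^12 = 1.148911: r/12 = 1.148911^(1/12) − 1 = 0.011635, so r = 0.139621 = 13.9621%.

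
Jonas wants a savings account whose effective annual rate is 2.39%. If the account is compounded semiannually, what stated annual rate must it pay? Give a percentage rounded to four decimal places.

(1 + r/2)^2 − 1 = 0.0239, so 1 + r/2 = 1.0239^(1/2).
r/2 = 0.011879, so r = 0.023759 = 2.3759%.

2.3759%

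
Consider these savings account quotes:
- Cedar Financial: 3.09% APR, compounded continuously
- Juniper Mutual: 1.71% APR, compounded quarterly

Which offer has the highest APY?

Cedar Financial

Cedar Financial: e^0.0309 − 1 = 3.138%
Juniper Mutual: (1 + 0.0171/4)^4 − 1 = 1.721%
The highest effective annual rate is Cedar Financial at 3.138%.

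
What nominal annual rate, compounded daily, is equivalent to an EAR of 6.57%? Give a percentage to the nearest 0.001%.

(1 + r/365)^365 − 1 = 0.0657, so 1 + r/365 = 1.0657^(1/365).
r/365 = 0.000174, so r = 0.063637 = 6.364%.

6.364%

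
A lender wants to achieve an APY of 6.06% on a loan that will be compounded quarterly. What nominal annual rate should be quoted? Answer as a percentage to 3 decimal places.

(1 + r/4)^4 − 1 = 0.0606, so 1 + r/4 = 1.0606^(1/4).
r/4 = 0.014817, so r = 0.059270 = 5.927%.

5.927%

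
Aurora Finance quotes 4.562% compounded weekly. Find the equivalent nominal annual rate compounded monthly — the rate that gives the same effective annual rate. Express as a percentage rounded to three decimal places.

EAR = (1 + 0.04562/52)^52 − 1 = 0.046656.
Solve (1 + r/12)^12 = 1.046656: r/12 = 1.046656^(1/12) − 1 = 0.003807, so r = 0.045687 = 4.569%.

4.569%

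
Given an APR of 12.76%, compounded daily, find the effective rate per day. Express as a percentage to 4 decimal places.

With a nominal annual rate compounded daily, the periodic rate is the nominal rate divided by 365.
i = 0.1276 / 365 = 0.0003496 = 0.0350%.

0.0350%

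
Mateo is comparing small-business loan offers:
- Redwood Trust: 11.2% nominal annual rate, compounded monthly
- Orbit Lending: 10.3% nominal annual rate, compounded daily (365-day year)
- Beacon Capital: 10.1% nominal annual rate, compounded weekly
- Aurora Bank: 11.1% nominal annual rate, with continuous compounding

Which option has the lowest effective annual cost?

Redwood Trust: (1 + 0.112/12)^12 − 1 = 11.793%
Orbit Lending: (1 + 0.103/365)^365 − 1 = 10.848%
Beacon Capital: (1 + 0.101/52)^52 − 1 = 10.617%
Aurora Bank: e^0.111 − 1 = 11.739%
The lowest effective annual rate is Beacon Capital at 10.617%.

Beacon Capital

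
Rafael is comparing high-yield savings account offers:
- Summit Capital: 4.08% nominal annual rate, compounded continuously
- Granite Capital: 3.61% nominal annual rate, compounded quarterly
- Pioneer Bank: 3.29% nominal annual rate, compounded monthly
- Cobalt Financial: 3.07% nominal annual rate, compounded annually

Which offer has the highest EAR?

Summit Capital

Summit Capital: e^0.0408 − 1 = 4.164%
Granite Capital: (1 + 0.0361/4)^4 − 1 = 3.659%
Pioneer Bank: (1 + 0.0329/12)^12 − 1 = 3.340%
Cobalt Financial: compounded annually, EAR = 3.070%
The highest effective annual rate is Summit Capital at 4.164%.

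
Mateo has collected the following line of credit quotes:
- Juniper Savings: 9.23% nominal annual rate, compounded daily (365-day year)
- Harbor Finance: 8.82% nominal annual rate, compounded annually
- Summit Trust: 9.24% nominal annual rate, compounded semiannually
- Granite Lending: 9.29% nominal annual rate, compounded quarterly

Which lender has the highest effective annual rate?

Juniper Savings: (1 + 0.0923/365)^365 − 1 = 9.668%
Harbor Finance: compounded annually, EAR = 8.820%
Summit Trust: (1 + 0.0924/2)^2 − 1 = 9.453%
Granite Lending: (1 + 0.0929/4)^4 − 1 = 9.619%
The highest effective annual rate is Juniper Savings at 9.668%.

Juniper Savings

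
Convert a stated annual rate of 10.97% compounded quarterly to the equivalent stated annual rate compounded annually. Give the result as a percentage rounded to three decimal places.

11.430%

EAR = (1 + 0.1097/4)^4 − 1 = 0.114296.
Compounded annually, the equivalent nominal rate is the EAR itself: 11.430%.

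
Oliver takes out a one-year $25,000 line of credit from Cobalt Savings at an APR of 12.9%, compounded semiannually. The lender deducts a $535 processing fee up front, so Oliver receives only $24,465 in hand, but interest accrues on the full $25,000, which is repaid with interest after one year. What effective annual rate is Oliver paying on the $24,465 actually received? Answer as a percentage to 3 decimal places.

15.794%

Amount owed after one year: 25,000 × (1 + 0.129/2)^2 = 25,000 × 1.133160 = $28,329.01.
Effective rate on net proceeds: 28,329.01 / 24,465 − 1 = 0.157940 = 15.794%.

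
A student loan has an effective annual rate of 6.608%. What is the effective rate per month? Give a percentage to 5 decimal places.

The per-month rate i satisfies (1 + i)^12 = 1 + 0.06608.
i = 1.06608^(1/12) − 1 = 0.0053466 = 0.53466%.

0.53466%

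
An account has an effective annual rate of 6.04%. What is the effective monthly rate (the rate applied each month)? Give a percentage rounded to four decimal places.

0.4899%

The per-month rate i satisfies (1 + i)^12 = 1 + 0.0604.
i = 1.0604^(1/12) − 1 = 0.0048991 = 0.4899%.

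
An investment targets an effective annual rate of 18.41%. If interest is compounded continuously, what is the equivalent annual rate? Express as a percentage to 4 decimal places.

Continuous: nominal r satisfies e^r − 1 = 0.1841.
r = ln(1 + 0.1841) = ln(1.1841) = 0.168983 = 16.8983%.

16.8983%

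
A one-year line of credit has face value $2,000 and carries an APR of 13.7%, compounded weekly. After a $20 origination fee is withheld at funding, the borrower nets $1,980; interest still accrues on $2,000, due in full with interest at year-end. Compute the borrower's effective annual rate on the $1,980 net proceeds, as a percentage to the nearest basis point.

Amount owed after one year: 2,000 × (1 + 0.137/52)^52 = 2,000 × 1.146622 = $2,293.24.
Effective rate on net proceeds: 2,293.24 / 1,980 − 1 = 0.158204 = 15.82%.

15.82%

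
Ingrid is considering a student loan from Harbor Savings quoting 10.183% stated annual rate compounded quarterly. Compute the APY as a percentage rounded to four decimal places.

EAR = (1 + 0.10183/4)^4 − 1.
= (1 + 0.025458)^4 − 1 = 1.105785 − 1 = 10.5785%.

10.5785%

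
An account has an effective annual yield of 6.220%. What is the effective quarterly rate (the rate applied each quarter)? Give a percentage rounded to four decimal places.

The per-quarter rate i satisfies (1 + i)^4 = 1 + 0.06220.
i = 1.06220^(1/4) − 1 = 0.0151999 = 1.5200%.

1.5200%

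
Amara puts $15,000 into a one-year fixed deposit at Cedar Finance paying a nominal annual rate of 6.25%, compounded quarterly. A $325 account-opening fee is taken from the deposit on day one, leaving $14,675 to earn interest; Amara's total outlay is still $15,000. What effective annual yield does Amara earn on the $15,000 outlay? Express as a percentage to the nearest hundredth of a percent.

Value after one year: 14,675 × (1 + 0.0625/4)^4 = 14,675 × 1.063980 = $15,613.91.
Effective yield on the $15,000 outlay: 15,613.91 / 15,000 − 1 = 0.040927 = 4.09%.

4.09%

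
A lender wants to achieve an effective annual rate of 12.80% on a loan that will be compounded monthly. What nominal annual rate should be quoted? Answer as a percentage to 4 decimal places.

12.1053%

(1 + r/12)^12 − 1 = 0.1280, so 1 + r/12 = 1.1280^(1/12).
r/12 = 0.010088, so r = 0.121053 = 12.1053%.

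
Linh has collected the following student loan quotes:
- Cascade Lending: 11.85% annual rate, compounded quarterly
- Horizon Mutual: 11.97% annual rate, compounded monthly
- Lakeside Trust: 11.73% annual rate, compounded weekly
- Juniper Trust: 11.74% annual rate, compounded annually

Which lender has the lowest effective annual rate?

Juniper Trust

Cascade Lending: (1 + 0.1185/4)^4 − 1 = 12.387%
Horizon Mutual: (1 + 0.1197/12)^12 − 1 = 12.649%
Lakeside Trust: (1 + 0.1173/52)^52 − 1 = 12.431%
Juniper Trust: compounded annually, EAR = 11.740%
The lowest effective annual rate is Juniper Trust at 11.740%.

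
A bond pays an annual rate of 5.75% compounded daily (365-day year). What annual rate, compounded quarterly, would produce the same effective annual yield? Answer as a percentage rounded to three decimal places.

5.791%

EAR = (1 + 0.0575/365)^365 − 1 = 0.059180.
Solve (1 + r/4)^4 = 1.059180: r/4 = 1.059180^(1/4) − 1 = 0.014478, so r = 0.057911 = 5.791%.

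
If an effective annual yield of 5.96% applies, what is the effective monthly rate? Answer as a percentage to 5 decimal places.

The per-month rate i satisfies (1 + i)^12 = 1 + 0.0596.
i = 1.0596^(1/12) − 1 = 0.0048359 = 0.48359%.

0.48359%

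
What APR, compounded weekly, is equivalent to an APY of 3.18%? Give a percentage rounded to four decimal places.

(1 + r/52)^52 − 1 = 0.0318, so 1 + r/52 = 1.0318^(1/52).
r/52 = 0.000602, so r = 0.031314 = 3.1314%.

3.1314%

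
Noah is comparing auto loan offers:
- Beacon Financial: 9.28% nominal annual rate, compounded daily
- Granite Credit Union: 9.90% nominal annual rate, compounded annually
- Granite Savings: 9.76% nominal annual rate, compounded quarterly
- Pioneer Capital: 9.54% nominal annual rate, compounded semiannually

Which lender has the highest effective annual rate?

Beacon Financial: (1 + 0.0928/365)^365 − 1 = 9.723%
Granite Credit Union: compounded annually, EAR = 9.900%
Granite Savings: (1 + 0.0976/4)^4 − 1 = 10.123%
Pioneer Capital: (1 + 0.0954/2)^2 − 1 = 9.768%
The highest effective annual rate is Granite Savings at 10.123%.

Granite Savings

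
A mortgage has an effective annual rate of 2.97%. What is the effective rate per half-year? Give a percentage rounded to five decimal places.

The per-half-year rate i satisfies (1 + i)^2 = 1 + 0.0297.
i = 1.0297^(1/2) − 1 = 0.0147413 = 1.47413%.

1.47413%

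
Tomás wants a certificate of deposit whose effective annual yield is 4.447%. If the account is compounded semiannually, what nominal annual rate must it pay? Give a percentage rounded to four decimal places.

4.3986%

(1 + r/2)^2 − 1 = 0.04447, so 1 + r/2 = 1.04447^(1/2).
r/2 = 0.021993, so r = 0.043986 = 4.3986%.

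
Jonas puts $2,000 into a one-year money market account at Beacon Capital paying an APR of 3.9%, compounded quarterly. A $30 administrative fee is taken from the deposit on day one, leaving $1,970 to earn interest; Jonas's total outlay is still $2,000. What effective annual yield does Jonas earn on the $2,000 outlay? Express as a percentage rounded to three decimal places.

Value after one year: 1,970 × (1 + 0.039/4)^4 = 1,970 × 1.039574 = $2,047.96.
Effective yield on the $2,000 outlay: 2,047.96 / 2,000 − 1 = 0.023980 = 2.398%.

2.398%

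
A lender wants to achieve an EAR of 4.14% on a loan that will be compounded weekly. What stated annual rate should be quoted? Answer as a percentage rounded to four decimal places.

4.0582%

(1 + r/52)^52 − 1 = 0.0414, so 1 + r/52 = 1.0414^(1/52).
r/52 = 0.000780, so r = 0.040582 = 4.0582%.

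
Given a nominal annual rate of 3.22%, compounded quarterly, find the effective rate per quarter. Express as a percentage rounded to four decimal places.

With a nominal annual rate compounded quarterly, the periodic rate is the nominal rate divided by 4.
i = 0.0322 / 4 = 0.0080500 = 0.8050%.

0.8050%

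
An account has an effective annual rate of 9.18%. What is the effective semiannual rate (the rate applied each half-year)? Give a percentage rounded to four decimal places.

The per-half-year rate i satisfies (1 + i)^2 = 1 + 0.0918.
i = 1.0918^(1/2) − 1 = 0.0448923 = 4.4892%.

4.4892%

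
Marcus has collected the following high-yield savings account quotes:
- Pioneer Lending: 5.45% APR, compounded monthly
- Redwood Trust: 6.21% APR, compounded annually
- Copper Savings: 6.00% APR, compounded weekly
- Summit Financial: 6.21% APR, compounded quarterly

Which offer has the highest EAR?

Pioneer Lending: (1 + 0.0545/12)^12 − 1 = 5.588%
Redwood Trust: compounded annually, EAR = 6.210%
Copper Savings: (1 + 0.0600/52)^52 − 1 = 6.180%
Summit Financial: (1 + 0.0621/4)^4 − 1 = 6.356%
The highest effective annual rate is Summit Financial at 6.356%.

Summit Financial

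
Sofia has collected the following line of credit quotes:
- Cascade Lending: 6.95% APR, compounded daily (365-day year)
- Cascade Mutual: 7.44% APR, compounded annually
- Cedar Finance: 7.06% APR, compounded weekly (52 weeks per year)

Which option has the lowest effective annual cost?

Cascade Lending: (1 + 0.0695/365)^365 − 1 = 7.196%
Cascade Mutual: compounded annually, EAR = 7.440%
Cedar Finance: (1 + 0.0706/52)^52 − 1 = 7.310%
The lowest effective annual rate is Cascade Lending at 7.196%.

Cascade Lending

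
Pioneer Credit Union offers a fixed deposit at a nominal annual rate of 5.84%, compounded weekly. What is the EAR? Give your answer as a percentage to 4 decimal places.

6.0104%

EAR = (1 + 0.0584/52)^52 − 1.
= (1 + 0.001123)^52 − 1 = 1.060104 − 1 = 6.0104%.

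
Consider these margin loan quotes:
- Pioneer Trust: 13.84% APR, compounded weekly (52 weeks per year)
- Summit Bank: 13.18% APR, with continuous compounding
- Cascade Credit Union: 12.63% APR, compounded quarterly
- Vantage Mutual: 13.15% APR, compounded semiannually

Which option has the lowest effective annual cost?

Cascade Credit Union

Pioneer Trust: (1 + 0.1384/52)^52 − 1 = 14.822%
Summit Bank: e^0.1318 − 1 = 14.088%
Cascade Credit Union: (1 + 0.1263/4)^4 − 1 = 13.241%
Vantage Mutual: (1 + 0.1315/2)^2 − 1 = 13.582%
The lowest effective annual rate is Cascade Credit Union at 13.241%.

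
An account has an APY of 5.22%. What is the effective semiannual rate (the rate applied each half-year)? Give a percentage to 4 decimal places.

2.5768%

The per-half-year rate i satisfies (1 + i)^2 = 1 + 0.0522.
i = 1.0522^(1/2) − 1 = 0.0257680 = 2.5768%.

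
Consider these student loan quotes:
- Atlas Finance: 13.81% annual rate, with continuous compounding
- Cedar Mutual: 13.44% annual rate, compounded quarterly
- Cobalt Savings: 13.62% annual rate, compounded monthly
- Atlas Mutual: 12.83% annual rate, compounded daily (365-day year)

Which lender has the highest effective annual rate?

Atlas Finance: e^0.1381 − 1 = 14.809%
Cedar Mutual: (1 + 0.1344/4)^4 − 1 = 14.133%
Cobalt Savings: (1 + 0.1362/12)^12 − 1 = 14.503%
Atlas Mutual: (1 + 0.1283/365)^365 − 1 = 13.687%
The highest effective annual rate is Atlas Finance at 14.809%.

Atlas Finance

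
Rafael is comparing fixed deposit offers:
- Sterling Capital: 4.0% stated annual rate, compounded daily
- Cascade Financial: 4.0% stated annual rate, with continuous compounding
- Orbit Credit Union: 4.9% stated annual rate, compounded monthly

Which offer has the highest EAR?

Orbit Credit Union

Sterling Capital: (1 + 0.040/365)^365 − 1 = 4.081%
Cascade Financial: e^0.040 − 1 = 4.081%
Orbit Credit Union: (1 + 0.049/12)^12 − 1 = 5.012%
The highest effective annual rate is Orbit Credit Union at 5.012%.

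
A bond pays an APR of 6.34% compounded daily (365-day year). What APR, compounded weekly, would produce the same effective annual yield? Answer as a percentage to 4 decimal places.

6.3433%

EAR = (1 + 0.0634/365)^365 − 1 = 0.065447.
Solve (1 + r/52)^52 = 1.065447: r/52 = 1.065447^(1/52) − 1 = 0.001220, so r = 0.063433 = 6.3433%.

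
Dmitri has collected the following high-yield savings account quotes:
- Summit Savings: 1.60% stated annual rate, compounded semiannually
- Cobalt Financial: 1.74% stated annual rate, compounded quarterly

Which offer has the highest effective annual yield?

Summit Savings: (1 + 0.0160/2)^2 − 1 = 1.606%
Cobalt Financial: (1 + 0.0174/4)^4 − 1 = 1.751%
The highest effective annual rate is Cobalt Financial at 1.751%.

Cobalt Financial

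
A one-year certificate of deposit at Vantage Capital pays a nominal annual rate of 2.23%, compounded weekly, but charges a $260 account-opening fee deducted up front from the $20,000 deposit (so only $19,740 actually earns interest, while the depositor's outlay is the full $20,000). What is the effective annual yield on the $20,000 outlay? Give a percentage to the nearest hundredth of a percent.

0.93%

Value after one year: 19,740 × (1 + 0.0223/52)^52 = 19,740 × 1.022546 = $20,185.05.
Effective yield on the $20,000 outlay: 20,185.05 / 20,000 − 1 = 0.009253 = 0.93%.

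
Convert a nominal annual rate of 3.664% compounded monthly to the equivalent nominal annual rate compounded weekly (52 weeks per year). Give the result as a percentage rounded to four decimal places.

3.6597%

EAR = (1 + 0.03664/12)^12 − 1 = 0.037262.
Solve (1 + r/52)^52 = 1.037262: r/52 = 1.037262^(1/52) − 1 = 0.000704, so r = 0.036597 = 3.6597%.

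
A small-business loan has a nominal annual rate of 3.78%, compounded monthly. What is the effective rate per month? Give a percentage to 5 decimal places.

With a nominal annual rate compounded monthly, the periodic rate is the nominal rate divided by 12.
i = 0.0378 / 12 = 0.0031500 = 0.31500%.

0.31500%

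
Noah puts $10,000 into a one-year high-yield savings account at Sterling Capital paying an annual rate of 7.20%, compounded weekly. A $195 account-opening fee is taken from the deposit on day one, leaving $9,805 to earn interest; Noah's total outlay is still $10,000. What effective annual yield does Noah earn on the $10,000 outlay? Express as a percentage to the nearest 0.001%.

5.365%

Value after one year: 9,805 × (1 + 0.0720/52)^52 = 9,805 × 1.074602 = $10,536.47.
Effective yield on the $10,000 outlay: 10,536.47 / 10,000 − 1 = 0.053647 = 5.365%.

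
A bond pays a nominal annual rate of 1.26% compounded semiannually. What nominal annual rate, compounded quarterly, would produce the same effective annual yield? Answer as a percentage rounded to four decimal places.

1.2580%

EAR = (1 + 0.0126/2)^2 − 1 = 0.012640.
Solve (1 + r/4)^4 = 1.012640: r/4 = 1.012640^(1/4) − 1 = 0.003145, so r = 0.012580 = 1.2580%.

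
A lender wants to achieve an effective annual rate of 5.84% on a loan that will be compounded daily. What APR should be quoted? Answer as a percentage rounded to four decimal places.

5.6763%

(1 + r/365)^365 − 1 = 0.0584, so 1 + r/365 = 1.0584^(1/365).
r/365 = 0.000156, so r = 0.056763 = 5.6763%.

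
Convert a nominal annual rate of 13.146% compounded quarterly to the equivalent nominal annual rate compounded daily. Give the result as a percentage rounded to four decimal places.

EAR = (1 + 0.13146/4)^4 − 1 = 0.138084.
Solve (1 + r/365)^365 = 1.138084: r/365 = 1.138084^(1/365) − 1 = 0.000354, so r = 0.129369 = 12.9369%.

12.9369%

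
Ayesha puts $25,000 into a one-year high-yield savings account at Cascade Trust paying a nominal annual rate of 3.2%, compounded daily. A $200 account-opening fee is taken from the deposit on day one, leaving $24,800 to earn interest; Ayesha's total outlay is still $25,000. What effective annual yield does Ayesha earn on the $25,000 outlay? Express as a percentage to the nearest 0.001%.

Value after one year: 24,800 × (1 + 0.032/365)^365 = 24,800 × 1.032516 = $25,606.40.
Effective yield on the $25,000 outlay: 25,606.40 / 25,000 − 1 = 0.024256 = 2.426%.

2.426%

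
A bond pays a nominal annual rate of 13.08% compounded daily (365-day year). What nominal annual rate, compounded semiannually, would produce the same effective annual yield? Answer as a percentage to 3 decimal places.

EAR = (1 + 0.1308/365)^365 − 1 = 0.139713.
Solve (1 + r/2)^2 = 1.139713: r/2 = 1.139713^(1/2) − 1 = 0.067573, so r = 0.135147 = 13.515%.

13.515%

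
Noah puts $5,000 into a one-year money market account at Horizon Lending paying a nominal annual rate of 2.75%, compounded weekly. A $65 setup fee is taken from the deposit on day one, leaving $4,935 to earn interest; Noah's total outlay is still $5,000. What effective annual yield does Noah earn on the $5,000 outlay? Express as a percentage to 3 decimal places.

1.451%

Value after one year: 4,935 × (1 + 0.0275/52)^52 = 4,935 × 1.027874 = $5,072.56.
Effective yield on the $5,000 outlay: 5,072.56 / 5,000 − 1 = 0.014512 = 1.451%.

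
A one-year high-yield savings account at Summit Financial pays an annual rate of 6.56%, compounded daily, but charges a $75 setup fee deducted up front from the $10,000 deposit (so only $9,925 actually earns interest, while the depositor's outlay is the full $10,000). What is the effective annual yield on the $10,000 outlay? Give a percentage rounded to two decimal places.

5.98%

Value after one year: 9,925 × (1 + 0.0656/365)^365 = 9,925 × 1.067793 = $10,597.85.
Effective yield on the $10,000 outlay: 10,597.85 / 10,000 − 1 = 0.059785 = 5.98%.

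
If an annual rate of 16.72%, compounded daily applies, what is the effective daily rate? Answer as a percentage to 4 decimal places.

With a nominal annual rate compounded daily, the periodic rate is the nominal rate divided by 365.
i = 0.1672 / 365 = 0.0004581 = 0.0458%.

0.0458%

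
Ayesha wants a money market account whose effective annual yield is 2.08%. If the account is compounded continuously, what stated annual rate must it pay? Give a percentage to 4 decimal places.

2.0587%

Continuous: nominal r satisfies e^r − 1 = 0.0208.
r = ln(1 + 0.0208) = ln(1.0208) = 0.020587 = 2.0587%.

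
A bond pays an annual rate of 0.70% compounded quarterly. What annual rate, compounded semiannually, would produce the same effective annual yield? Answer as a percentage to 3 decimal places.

0.701%

EAR = (1 + 0.0070/4)^4 − 1 = 0.007018.
Solve (1 + r/2)^2 = 1.007018: r/2 = 1.007018^(1/2) − 1 = 0.003503, so r = 0.007006 = 0.701%.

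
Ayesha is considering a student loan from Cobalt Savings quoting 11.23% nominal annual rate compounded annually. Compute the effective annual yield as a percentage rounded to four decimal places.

Annual compounding means the effective rate equals the nominal rate: 11.2300%.

11.2300%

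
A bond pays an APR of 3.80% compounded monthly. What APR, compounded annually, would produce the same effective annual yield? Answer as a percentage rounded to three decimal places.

3.867%

EAR = (1 + 0.0380/12)^12 − 1 = 0.038669.
Compounded annually, the equivalent nominal rate is the EAR itself: 3.867%.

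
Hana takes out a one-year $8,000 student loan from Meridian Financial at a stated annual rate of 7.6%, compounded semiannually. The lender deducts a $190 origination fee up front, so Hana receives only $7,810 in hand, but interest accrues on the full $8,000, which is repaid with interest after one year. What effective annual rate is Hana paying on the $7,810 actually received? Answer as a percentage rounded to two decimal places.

Amount owed after one year: 8,000 × (1 + 0.076/2)^2 = 8,000 × 1.077444 = $8,619.55.
Effective rate on net proceeds: 8,619.55 / 7,810 − 1 = 0.103656 = 10.37%.

10.37%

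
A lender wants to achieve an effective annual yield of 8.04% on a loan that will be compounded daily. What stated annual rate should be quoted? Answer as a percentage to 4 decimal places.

(1 + r/365)^365 − 1 = 0.0804, so 1 + r/365 = 1.0804^(1/365).
r/365 = 0.000212, so r = 0.077340 = 7.7340%.

7.7340%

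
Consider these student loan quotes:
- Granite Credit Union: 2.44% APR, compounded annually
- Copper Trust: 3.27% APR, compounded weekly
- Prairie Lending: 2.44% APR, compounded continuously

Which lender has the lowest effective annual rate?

Granite Credit Union

Granite Credit Union: compounded annually, EAR = 2.440%
Copper Trust: (1 + 0.0327/52)^52 − 1 = 3.323%
Prairie Lending: e^0.0244 − 1 = 2.470%
The lowest effective annual rate is Granite Credit Union at 2.440%.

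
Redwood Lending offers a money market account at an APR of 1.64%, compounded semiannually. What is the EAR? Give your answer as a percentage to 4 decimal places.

1.6467%

EAR = (1 + 0.0164/2)^2 − 1.
= 1.016467 − 1 = 1.6467%.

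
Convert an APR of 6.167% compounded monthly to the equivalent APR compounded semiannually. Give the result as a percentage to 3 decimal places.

6.247%

EAR = (1 + 0.06167/12)^12 − 1 = 0.063443.
Solve (1 + r/2)^2 = 1.063443: r/2 = 1.063443^(1/2) − 1 = 0.031234, so r = 0.062468 = 6.247%.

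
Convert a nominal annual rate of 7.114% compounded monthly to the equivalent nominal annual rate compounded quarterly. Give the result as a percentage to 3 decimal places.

EAR = (1 + 0.07114/12)^12 − 1 = 0.073506.
Solve (1 + r/4)^4 = 1.073506: r/4 = 1.073506^(1/4) − 1 = 0.017891, so r = 0.071563 = 7.156%.

7.156%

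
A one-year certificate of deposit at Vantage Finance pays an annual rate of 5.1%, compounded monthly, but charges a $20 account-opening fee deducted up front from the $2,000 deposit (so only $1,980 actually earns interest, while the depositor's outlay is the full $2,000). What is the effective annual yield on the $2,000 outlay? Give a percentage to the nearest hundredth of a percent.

Value after one year: 1,980 × (1 + 0.051/12)^12 = 1,980 × 1.052209 = $2,083.37.
Effective yield on the $2,000 outlay: 2,083.37 / 2,000 − 1 = 0.041687 = 4.17%.

4.17%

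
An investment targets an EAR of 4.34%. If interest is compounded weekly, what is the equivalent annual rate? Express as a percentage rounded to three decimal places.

4.250%

(1 + r/52)^52 − 1 = 0.0434, so 1 + r/52 = 1.0434^(1/52).
r/52 = 0.000817, so r = 0.042502 = 4.250%.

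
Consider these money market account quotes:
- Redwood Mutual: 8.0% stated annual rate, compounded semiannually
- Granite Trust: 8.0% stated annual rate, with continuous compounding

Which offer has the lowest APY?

Redwood Mutual

Redwood Mutual: (1 + 0.080/2)^2 − 1 = 8.160%
Granite Trust: e^0.080 − 1 = 8.329%
The lowest effective annual rate is Redwood Mutual at 8.160%.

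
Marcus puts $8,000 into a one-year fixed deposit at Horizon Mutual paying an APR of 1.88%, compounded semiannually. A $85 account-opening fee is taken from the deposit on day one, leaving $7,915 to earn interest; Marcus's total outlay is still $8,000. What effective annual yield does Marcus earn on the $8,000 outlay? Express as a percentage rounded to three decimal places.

Value after one year: 7,915 × (1 + 0.0188/2)^2 = 7,915 × 1.018888 = $8,064.50.
Effective yield on the $8,000 outlay: 8,064.50 / 8,000 − 1 = 0.008063 = 0.806%.

0.806%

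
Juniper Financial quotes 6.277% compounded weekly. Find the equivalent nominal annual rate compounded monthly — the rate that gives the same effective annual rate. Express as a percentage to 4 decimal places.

EAR = (1 + 0.06277/52)^52 − 1 = 0.064742.
Solve (1 + r/12)^12 = 1.064742: r/12 = 1.064742^(1/12) − 1 = 0.005241, so r = 0.062896 = 6.2896%.

6.2896%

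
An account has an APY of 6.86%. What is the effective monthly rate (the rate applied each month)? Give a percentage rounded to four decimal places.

0.5544%

The per-month rate i satisfies (1 + i)^12 = 1 + 0.0686.
i = 1.0686^(1/12) − 1 = 0.0055444 = 0.5544%.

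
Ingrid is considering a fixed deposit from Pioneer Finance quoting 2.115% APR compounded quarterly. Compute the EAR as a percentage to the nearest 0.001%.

EAR = (1 + 0.02115/4)^4 − 1.
= 1.021318 − 1 = 2.132%.

2.132%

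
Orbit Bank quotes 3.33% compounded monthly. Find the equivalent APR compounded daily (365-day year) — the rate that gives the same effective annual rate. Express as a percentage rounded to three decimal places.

EAR = (1 + 0.0333/12)^12 − 1 = 0.033813.
Solve (1 + r/365)^365 = 1.033813: r/365 = 1.033813^(1/365) − 1 = 0.000091, so r = 0.033255 = 3.326%.

3.326%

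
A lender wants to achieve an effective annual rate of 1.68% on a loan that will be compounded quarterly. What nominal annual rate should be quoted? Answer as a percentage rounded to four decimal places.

(1 + r/4)^4 − 1 = 0.0168, so 1 + r/4 = 1.0168^(1/4).
r/4 = 0.004174, so r = 0.016695 = 1.6695%.

1.6695%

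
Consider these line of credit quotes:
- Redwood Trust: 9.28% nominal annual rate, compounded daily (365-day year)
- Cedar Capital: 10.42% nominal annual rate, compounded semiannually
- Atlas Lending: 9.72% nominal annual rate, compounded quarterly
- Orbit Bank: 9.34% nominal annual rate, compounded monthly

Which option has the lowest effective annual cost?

Redwood Trust

Redwood Trust: (1 + 0.0928/365)^365 − 1 = 9.723%
Cedar Capital: (1 + 0.1042/2)^2 − 1 = 10.691%
Atlas Lending: (1 + 0.0972/4)^4 − 1 = 10.080%
Orbit Bank: (1 + 0.0934/12)^12 − 1 = 9.750%
The lowest effective annual rate is Redwood Trust at 9.723%.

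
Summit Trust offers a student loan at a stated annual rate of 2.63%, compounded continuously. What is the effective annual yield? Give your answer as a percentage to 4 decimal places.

2.6649%

With continuous compounding, EAR = e^0.0263 − 1.
e^0.0263 = 1.026649, so EAR = 0.026649 = 2.6649%.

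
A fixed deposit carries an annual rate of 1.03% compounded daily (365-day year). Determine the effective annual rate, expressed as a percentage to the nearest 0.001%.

1.035%

EAR = (1 + 0.0103/365)^365 − 1.
= 1.010353 − 1 = 1.035%.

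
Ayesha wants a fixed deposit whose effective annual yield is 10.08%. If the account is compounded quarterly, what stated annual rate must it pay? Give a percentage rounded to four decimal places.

(1 + r/4)^4 − 1 = 0.1008, so 1 + r/4 = 1.1008^(1/4).
r/4 = 0.024300, so r = 0.097199 = 9.7199%.

9.7199%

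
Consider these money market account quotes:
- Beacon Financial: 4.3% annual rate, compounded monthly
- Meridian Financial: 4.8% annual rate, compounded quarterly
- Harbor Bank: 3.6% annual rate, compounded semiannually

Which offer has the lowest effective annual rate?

Harbor Bank

Beacon Financial: (1 + 0.043/12)^12 − 1 = 4.386%
Meridian Financial: (1 + 0.048/4)^4 − 1 = 4.887%
Harbor Bank: (1 + 0.036/2)^2 − 1 = 3.632%
The lowest effective annual rate is Harbor Bank at 3.632%.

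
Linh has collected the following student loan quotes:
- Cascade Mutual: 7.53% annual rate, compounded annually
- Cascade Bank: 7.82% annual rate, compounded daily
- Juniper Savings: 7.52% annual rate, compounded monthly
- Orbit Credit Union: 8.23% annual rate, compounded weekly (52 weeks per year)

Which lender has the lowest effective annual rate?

Cascade Mutual: compounded annually, EAR = 7.530%
Cascade Bank: (1 + 0.0782/365)^365 − 1 = 8.133%
Juniper Savings: (1 + 0.0752/12)^12 − 1 = 7.785%
Orbit Credit Union: (1 + 0.0823/52)^52 − 1 = 8.571%
The lowest effective annual rate is Cascade Mutual at 7.530%.

Cascade Mutual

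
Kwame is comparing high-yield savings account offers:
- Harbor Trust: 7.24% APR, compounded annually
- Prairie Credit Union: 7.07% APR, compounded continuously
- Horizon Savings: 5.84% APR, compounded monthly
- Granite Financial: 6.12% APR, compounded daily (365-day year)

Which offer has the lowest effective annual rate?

Horizon Savings

Harbor Trust: compounded annually, EAR = 7.240%
Prairie Credit Union: e^0.0707 − 1 = 7.326%
Horizon Savings: (1 + 0.0584/12)^12 − 1 = 5.999%
Granite Financial: (1 + 0.0612/365)^365 − 1 = 6.311%
The lowest effective annual rate is Horizon Savings at 5.999%.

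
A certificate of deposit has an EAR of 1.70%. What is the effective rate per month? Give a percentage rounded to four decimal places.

0.1406%

The per-month rate i satisfies (1 + i)^12 = 1 + 0.0170.
i = 1.0170^(1/12) − 1 = 0.0014057 = 0.1406%.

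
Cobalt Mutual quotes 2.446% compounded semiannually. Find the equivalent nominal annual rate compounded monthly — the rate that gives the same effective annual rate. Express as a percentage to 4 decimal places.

2.4336%

EAR = (1 + 0.02446/2)^2 − 1 = 0.024610.
Solve (1 + r/12)^12 = 1.024610: r/12 = 1.024610^(1/12) − 1 = 0.002028, so r = 0.024336 = 2.4336%.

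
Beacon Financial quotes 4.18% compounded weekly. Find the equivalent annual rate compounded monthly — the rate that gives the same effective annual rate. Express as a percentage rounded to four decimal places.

4.1856%

EAR = (1 + 0.0418/52)^52 − 1 = 0.042668.
Solve (1 + r/12)^12 = 1.042668: r/12 = 1.042668^(1/12) − 1 = 0.003488, so r = 0.041856 = 4.1856%.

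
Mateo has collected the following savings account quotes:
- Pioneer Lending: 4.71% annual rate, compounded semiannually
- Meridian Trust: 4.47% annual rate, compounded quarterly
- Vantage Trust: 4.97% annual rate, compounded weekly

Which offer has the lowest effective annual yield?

Pioneer Lending: (1 + 0.0471/2)^2 − 1 = 4.765%
Meridian Trust: (1 + 0.0447/4)^4 − 1 = 4.545%
Vantage Trust: (1 + 0.0497/52)^52 − 1 = 5.093%
The lowest effective annual rate is Meridian Trust at 4.545%.

Meridian Trust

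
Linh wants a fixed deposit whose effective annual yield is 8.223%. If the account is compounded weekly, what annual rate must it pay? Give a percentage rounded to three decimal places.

7.908%

(1 + r/52)^52 − 1 = 0.08223, so 1 + r/52 = 1.08223^(1/52).
r/52 = 0.001521, so r = 0.079084 = 7.908%.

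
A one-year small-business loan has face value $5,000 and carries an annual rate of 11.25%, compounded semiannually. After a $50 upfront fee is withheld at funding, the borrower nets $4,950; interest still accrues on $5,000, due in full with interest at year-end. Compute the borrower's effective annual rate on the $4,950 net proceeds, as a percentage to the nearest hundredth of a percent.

12.69%

Amount owed after one year: 5,000 × (1 + 0.1125/2)^2 = 5,000 × 1.115664 = $5,578.32.
Effective rate on net proceeds: 5,578.32 / 4,950 − 1 = 0.126933 = 12.69%.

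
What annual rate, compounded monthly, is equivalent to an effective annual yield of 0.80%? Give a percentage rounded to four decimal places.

0.7971%

(1 + r/12)^12 − 1 = 0.0080, so 1 + r/12 = 1.0080^(1/12).
r/12 = 0.000664, so r = 0.007971 = 0.7971%.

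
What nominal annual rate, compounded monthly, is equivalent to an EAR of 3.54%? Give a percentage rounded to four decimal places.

3.4838%

(1 + r/12)^12 − 1 = 0.0354, so 1 + r/12 = 1.0354^(1/12).
r/12 = 0.002903, so r = 0.034838 = 3.4838%.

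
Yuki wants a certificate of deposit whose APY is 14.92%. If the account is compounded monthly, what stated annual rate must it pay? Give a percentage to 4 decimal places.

(1 + r/12)^12 − 1 = 0.1492, so 1 + r/12 = 1.1492^(1/12).
r/12 = 0.011656, so r = 0.139875 = 13.9875%.

13.9875%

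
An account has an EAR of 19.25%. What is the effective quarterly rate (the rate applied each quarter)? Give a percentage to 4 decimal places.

The per-quarter rate i satisfies (1 + i)^4 = 1 + 0.1925.
i = 1.1925^(1/4) − 1 = 0.0449959 = 4.4996%.

4.4996%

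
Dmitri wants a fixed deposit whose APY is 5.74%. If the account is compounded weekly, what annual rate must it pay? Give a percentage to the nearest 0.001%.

5.584%

(1 + r/52)^52 − 1 = 0.0574, so 1 + r/52 = 1.0574^(1/52).
r/52 = 0.001074, so r = 0.055843 = 5.584%.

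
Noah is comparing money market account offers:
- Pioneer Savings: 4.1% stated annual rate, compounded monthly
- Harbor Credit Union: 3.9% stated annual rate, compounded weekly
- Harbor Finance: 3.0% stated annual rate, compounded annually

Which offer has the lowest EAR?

Harbor Finance

Pioneer Savings: (1 + 0.041/12)^12 − 1 = 4.178%
Harbor Credit Union: (1 + 0.039/52)^52 − 1 = 3.976%
Harbor Finance: compounded annually, EAR = 3.000%
The lowest effective annual rate is Harbor Finance at 3.000%.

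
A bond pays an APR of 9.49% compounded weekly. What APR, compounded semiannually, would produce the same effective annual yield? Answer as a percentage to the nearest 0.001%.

9.710%

EAR = (1 + 0.0949/52)^52 − 1 = 0.099454.
Solve (1 + r/2)^2 = 1.099454: r/2 = 1.099454^(1/2) − 1 = 0.048548, so r = 0.097097 = 9.710%.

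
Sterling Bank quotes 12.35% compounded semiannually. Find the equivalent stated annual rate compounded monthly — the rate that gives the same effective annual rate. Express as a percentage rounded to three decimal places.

EAR = (1 + 0.1235/2)^2 − 1 = 0.127313.
Solve (1 + r/12)^12 = 1.127313: r/12 = 1.127313^(1/12) − 1 = 0.010036, so r = 0.120437 = 12.044%.

12.044%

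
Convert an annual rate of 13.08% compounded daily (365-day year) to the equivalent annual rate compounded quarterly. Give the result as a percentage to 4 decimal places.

EAR = (1 + 0.1308/365)^365 − 1 = 0.139713.
Solve (1 + r/4)^4 = 1.139713: r/4 = 1.139713^(1/4) − 1 = 0.033234, so r = 0.132938 = 13.2938%.

13.2938%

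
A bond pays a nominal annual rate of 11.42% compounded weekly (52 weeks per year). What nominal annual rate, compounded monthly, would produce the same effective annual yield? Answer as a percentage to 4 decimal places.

EAR = (1 + 0.1142/52)^52 − 1 = 0.120836.
Solve (1 + r/12)^12 = 1.120836: r/12 = 1.120836^(1/12) − 1 = 0.009552, so r = 0.114619 = 11.4619%.

11.4619%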